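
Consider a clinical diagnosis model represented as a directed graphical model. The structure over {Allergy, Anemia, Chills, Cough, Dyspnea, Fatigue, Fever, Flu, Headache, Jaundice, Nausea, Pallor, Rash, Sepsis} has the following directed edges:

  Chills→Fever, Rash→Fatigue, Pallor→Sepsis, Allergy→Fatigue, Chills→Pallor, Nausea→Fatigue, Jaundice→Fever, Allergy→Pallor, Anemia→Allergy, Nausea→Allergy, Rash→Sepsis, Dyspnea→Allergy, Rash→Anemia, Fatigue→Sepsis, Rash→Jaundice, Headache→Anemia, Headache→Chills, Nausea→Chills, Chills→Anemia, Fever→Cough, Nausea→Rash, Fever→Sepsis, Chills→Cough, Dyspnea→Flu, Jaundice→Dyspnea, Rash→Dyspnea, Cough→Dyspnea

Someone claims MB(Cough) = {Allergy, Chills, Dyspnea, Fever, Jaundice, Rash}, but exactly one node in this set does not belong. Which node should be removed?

Allergy

A node's Markov blanket = Pa ∪ Ch ∪ (parents of Ch other than the node itself).
Cough's parents: Chills, Fever.
Cough's children: Dyspnea.
Parents of each child, excluding Cough:
  parents(Dyspnea) \ {Cough} = {Jaundice, Rash}.
MB(Cough) = {Chills, Dyspnea, Fever, Jaundice, Rash}.
Allergy is neither a parent, child, nor co-parent of Cough, so it does not belong.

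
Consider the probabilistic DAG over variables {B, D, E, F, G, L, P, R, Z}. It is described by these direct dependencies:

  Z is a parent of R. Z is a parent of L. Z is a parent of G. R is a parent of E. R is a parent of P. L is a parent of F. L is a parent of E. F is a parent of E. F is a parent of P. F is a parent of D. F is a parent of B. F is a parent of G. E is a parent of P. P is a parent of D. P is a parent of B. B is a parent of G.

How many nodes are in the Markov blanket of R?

R has parent Z.
Ch(R) = {E, P}.
Co-parents of R (other parents of its children):
  parents(E) \ {R} = {F, L}.
  parents(P) \ {R} = {E, F}.
MB(R) = {E, F, L, P, Z}, which has 5 nodes.

5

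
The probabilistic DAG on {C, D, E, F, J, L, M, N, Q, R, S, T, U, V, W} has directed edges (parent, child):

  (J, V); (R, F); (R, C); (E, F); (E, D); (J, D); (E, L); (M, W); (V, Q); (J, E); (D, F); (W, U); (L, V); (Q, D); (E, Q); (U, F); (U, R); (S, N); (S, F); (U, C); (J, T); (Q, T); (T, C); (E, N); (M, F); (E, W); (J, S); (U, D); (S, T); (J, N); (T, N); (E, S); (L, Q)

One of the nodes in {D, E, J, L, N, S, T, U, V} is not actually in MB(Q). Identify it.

N

By definition, MB(Q) is built from Q's parents, Q's children, and the co-parents of Q.
Q has children D, T.
Pa(Q) = {E, L, V}.
For each child, the remaining parents (spouses of Q):
  T's other parents are J, S.
  D also has parents E, J, U.
MB(Q) = {D, E, J, L, S, T, U, V}.
N is neither a parent, child, nor co-parent of Q, so it does not belong.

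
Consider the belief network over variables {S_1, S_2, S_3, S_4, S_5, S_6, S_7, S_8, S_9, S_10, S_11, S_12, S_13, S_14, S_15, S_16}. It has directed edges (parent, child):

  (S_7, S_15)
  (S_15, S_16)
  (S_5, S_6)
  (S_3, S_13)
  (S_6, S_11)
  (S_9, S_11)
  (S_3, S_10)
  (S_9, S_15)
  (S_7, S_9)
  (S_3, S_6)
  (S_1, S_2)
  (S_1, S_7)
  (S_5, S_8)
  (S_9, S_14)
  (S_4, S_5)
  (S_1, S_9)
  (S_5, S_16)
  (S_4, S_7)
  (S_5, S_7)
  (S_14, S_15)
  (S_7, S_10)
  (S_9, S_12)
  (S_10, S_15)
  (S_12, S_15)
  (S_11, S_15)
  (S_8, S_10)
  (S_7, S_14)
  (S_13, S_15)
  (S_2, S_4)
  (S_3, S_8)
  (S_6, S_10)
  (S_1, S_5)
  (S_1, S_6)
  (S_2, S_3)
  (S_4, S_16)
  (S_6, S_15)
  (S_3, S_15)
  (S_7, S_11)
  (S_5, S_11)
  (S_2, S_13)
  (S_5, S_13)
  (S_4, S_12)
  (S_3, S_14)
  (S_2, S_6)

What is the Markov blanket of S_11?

{S_3, S_5, S_6, S_7, S_9, S_10, S_12, S_13, S_14, S_15}

By definition, MB(S_11) is built from S_11's parents, S_11's children, and the co-parents of S_11.
Ch(S_11) = {S_15}.
S_11's parents: S_5, S_6, S_7, S_9.
Parents of each child, excluding S_11:
  S_15 also has parents S_3, S_6, S_7, S_9, S_10, S_12, S_13, S_14.
So the Markov blanket of S_11 is {S_3, S_5, S_6, S_7, S_9, S_10, S_12, S_13, S_14, S_15}.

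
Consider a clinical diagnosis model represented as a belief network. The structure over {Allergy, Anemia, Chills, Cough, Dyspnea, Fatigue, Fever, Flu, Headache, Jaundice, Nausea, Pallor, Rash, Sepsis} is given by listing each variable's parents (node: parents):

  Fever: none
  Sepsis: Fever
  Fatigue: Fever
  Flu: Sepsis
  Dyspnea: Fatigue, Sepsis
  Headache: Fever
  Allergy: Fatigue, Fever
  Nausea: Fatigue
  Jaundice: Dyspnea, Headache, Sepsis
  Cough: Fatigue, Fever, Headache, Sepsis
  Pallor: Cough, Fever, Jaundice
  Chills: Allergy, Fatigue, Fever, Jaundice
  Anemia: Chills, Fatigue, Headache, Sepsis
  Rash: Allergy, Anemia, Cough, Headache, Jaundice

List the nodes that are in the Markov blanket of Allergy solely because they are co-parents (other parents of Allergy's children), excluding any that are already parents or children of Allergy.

Children of Allergy: Chills, Rash.
  parents(Chills) \ {Allergy} = {Fatigue, Fever, Jaundice}.
  Rash also has parents Anemia, Cough, Headache, Jaundice.
Excluding nodes already adjacent to Allergy (Chills, Fatigue, Fever, Rash), the co-parent-only contribution is {Anemia, Cough, Headache, Jaundice}.

{Anemia, Cough, Headache, Jaundice}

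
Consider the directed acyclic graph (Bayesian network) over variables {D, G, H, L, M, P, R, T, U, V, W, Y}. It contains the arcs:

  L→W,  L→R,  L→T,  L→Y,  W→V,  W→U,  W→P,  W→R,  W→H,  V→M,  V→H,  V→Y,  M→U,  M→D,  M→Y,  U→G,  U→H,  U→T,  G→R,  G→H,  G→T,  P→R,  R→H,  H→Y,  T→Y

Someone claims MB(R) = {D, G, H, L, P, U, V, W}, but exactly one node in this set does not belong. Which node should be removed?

The Markov blanket of a node is its parents, its children, and the other parents of its children.
R has parents G, L, P, W.
Ch(R) = {H}.
Other parents of R's children:
  H: G, U, V, W
MB(R) = {G, H, L, P, U, V, W}.
D is neither a parent, child, nor co-parent of R, so it does not belong.

D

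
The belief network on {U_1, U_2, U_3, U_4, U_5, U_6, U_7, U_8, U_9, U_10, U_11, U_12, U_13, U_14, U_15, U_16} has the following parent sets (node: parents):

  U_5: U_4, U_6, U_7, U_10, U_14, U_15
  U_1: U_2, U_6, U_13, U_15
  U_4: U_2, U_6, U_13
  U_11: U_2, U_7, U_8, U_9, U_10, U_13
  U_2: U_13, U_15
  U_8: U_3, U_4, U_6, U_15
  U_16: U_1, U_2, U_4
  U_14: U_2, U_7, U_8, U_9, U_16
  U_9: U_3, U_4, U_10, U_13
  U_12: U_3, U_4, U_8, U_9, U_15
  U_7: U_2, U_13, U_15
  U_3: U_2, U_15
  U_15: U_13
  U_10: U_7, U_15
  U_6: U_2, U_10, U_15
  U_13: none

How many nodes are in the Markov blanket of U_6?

11

Recall MB(v) = parents ∪ children ∪ spouses, where spouses are the other parents of v's children.
Children of U_6: U_1, U_4, U_5, U_8.
U_6's parents: U_2, U_10, U_15.
Parents of each child, excluding U_6:
  U_4's other parents are U_2, U_13.
  U_1's other parents are U_2, U_13, U_15.
  U_8's other parents are U_3, U_4, U_15.
  parents(U_5) \ {U_6} = {U_4, U_7, U_10, U_14, U_15}.
MB(U_6) = {U_1, U_2, U_3, U_4, U_5, U_7, U_8, U_10, U_13, U_14, U_15}, which has 11 nodes.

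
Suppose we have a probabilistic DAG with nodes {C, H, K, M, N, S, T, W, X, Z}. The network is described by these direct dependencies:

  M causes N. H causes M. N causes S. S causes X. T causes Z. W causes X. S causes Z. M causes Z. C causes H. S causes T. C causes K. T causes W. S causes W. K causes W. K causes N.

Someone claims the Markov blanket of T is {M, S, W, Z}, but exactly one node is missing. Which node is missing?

By definition, MB(T) is built from T's parents, T's children, and the co-parents of T.
T has parent S.
T has children W, Z.
Other parents of T's children:
  parents(W) \ {T} = {K, S}.
  parents(Z) \ {T} = {M, S}.
MB(T) = {K, M, S, W, Z}.
Comparing with the claimed set, K is missing.

K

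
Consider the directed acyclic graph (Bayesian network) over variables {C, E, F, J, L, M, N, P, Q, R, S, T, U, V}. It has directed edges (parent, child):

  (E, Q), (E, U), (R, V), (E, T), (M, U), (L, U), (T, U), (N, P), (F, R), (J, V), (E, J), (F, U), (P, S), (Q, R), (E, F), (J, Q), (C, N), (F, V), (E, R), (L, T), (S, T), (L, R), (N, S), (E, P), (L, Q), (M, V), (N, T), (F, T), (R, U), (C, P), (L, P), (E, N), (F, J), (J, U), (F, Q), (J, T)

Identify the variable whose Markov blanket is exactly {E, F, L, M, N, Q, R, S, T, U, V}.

J

The target node must have every member of {E, F, L, M, N, Q, R, S, T, U, V} as a parent, child, or co-parent, and no others.
Parents of J: E, F; children: Q, T, U, V; co-parents: E, F, L, M, N, R, S, T.
These exactly cover the given set, so the node is J.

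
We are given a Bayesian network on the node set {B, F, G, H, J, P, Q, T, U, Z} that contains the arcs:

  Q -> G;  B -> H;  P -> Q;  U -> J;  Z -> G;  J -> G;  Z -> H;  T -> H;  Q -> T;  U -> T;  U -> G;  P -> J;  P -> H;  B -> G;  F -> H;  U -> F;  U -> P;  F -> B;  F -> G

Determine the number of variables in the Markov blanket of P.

8

A node's Markov blanket = Pa ∪ Ch ∪ (parents of Ch other than the node itself).
P has parent U.
Children of P: H, J, Q.
Parents of each child, excluding P:
  Q: —
  H: B, F, T, Z
  J: U
MB(P) = {B, F, H, J, Q, T, U, Z}, which has 8 nodes.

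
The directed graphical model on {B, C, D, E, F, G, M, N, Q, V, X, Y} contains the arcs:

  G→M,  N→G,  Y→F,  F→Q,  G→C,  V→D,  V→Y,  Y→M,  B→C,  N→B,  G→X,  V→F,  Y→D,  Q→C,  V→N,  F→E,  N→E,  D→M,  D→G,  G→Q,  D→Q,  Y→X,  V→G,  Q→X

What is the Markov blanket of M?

Ch(M) = {}.
M's parents: D, G, Y.
M has no children, so there are no co-parents.
Union: {D, G, Y} ∪ {} ∪ {} = {D, G, Y}.

{D, G, Y}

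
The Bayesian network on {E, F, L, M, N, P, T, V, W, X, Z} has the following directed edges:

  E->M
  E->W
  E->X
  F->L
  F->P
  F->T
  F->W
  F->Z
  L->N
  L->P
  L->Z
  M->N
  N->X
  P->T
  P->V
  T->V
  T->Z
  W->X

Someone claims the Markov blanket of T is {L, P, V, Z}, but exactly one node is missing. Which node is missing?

Parents of T: F, P.
T's children: V, Z.
For each child, the remaining parents (spouses of T):
  V's other parent is P.
  Z's other parents are F, L.
MB(T) = {F, L, P, V, Z}.
Comparing with the claimed set, F is missing.

F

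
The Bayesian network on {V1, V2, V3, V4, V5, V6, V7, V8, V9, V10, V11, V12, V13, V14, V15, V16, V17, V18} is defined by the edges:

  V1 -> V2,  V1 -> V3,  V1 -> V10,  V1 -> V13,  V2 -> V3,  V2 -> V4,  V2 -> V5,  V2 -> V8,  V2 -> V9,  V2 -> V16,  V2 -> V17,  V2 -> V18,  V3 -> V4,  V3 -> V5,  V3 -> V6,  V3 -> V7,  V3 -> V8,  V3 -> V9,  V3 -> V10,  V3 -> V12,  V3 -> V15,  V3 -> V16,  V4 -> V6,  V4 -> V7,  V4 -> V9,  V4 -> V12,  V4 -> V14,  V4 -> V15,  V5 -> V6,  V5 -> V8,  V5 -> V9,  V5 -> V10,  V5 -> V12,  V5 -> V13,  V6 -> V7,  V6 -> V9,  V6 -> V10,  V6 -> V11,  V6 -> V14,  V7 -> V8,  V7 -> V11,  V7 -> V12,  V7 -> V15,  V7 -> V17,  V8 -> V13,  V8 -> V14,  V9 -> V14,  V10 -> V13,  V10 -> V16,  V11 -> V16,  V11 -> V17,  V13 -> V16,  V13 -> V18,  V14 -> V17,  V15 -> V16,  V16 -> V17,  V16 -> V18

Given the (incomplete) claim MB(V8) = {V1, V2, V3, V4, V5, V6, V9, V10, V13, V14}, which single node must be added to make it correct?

V7

Pa(V8) = {V2, V3, V5, V7}.
Ch(V8) = {V13, V14}.
For each child, the remaining parents (spouses of V8):
  V13: V1, V5, V10
  V14: V4, V6, V9
MB(V8) = {V1, V2, V3, V4, V5, V6, V7, V9, V10, V13, V14}.
Comparing with the claimed set, V7 is missing.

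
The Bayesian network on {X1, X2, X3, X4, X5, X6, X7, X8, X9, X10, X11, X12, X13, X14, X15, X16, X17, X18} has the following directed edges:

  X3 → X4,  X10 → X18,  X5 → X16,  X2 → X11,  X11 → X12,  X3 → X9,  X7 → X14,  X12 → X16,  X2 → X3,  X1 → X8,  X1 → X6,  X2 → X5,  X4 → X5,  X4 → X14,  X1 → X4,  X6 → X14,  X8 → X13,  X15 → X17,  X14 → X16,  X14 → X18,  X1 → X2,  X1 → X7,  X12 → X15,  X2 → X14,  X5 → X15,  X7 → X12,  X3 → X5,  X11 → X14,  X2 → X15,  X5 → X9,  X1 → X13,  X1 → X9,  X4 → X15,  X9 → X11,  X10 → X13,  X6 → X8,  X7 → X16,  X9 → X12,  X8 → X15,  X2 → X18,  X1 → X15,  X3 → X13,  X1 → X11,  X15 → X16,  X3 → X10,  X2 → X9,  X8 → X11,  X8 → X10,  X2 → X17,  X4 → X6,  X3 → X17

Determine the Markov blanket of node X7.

{X1, X2, X4, X5, X6, X9, X11, X12, X14, X15, X16}

Children of X7: X12, X14, X16.
Pa(X7) = {X1}.
Parents of each child, excluding X7:
  X12's other parents are X9, X11.
  X14 also has parents X2, X4, X6, X11.
  X16's other parents are X5, X12, X14, X15.
Union: {X1} ∪ {X12, X14, X16} ∪ {X2, X4, X5, X6, X9, X11, X12, X14, X15} = {X1, X2, X4, X5, X6, X9, X11, X12, X14, X15, X16}.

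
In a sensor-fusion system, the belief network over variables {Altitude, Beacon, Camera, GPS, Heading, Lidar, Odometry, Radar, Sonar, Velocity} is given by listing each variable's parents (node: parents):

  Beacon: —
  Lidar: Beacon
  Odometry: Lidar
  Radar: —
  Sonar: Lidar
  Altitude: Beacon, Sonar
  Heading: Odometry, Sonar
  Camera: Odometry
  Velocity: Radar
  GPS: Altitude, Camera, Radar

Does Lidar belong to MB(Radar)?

No

Parents of Radar: none.
Radar has children GPS, Velocity.
Co-parents of Radar (other parents of its children):
  Velocity: —
  GPS: Altitude, Camera
MB(Radar) = {Altitude, Camera, GPS, Velocity}; Lidar is not in this set.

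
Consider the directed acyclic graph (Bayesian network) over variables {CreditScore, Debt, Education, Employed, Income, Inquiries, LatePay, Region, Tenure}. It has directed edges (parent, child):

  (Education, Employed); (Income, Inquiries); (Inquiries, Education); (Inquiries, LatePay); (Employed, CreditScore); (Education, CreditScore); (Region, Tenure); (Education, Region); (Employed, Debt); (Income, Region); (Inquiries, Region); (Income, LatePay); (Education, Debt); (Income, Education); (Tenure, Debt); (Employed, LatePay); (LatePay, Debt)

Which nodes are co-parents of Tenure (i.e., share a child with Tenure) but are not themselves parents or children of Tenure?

Children of Tenure: Debt.
  Debt's other parents are Education, Employed, LatePay.
Excluding nodes already adjacent to Tenure (Debt, Region), the co-parent-only contribution is {Education, Employed, LatePay}.

{Education, Employed, LatePay}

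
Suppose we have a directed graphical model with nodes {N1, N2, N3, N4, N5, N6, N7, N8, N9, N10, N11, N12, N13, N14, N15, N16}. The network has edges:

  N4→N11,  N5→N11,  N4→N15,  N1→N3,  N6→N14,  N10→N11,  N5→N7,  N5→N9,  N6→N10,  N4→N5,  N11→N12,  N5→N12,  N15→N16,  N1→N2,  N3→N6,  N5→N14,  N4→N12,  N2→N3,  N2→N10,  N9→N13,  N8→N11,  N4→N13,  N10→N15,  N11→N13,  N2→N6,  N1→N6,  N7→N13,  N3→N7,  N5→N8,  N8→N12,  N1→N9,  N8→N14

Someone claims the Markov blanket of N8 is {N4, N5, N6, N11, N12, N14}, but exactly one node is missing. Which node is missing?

N10

N8's children: N11, N12, N14.
N8's parents: N5.
Co-parents of N8 (other parents of its children):
  parents(N11) \ {N8} = {N4, N5, N10}.
  N12's other parents are N4, N5, N11.
  parents(N14) \ {N8} = {N5, N6}.
MB(N8) = {N4, N5, N6, N10, N11, N12, N14}.
Comparing with the claimed set, N10 is missing.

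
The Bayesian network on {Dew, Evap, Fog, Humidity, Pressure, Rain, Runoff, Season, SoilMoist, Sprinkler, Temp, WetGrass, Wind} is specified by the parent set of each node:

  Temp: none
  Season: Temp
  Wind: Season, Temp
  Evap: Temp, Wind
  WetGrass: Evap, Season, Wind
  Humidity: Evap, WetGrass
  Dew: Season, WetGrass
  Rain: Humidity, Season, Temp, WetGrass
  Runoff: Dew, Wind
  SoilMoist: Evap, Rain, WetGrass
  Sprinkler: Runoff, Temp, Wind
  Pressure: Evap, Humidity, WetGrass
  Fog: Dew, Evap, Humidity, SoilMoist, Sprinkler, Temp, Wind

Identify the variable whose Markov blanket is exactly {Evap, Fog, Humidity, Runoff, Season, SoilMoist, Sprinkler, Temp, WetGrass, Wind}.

Dew

The target node must have every member of {Evap, Fog, Humidity, Runoff, Season, SoilMoist, Sprinkler, Temp, WetGrass, Wind} as a parent, child, or co-parent, and no others.
Parents of Dew: Season, WetGrass; children: Fog, Runoff; co-parents: Evap, Humidity, SoilMoist, Sprinkler, Temp, Wind.
These exactly cover the given set, so the node is Dew.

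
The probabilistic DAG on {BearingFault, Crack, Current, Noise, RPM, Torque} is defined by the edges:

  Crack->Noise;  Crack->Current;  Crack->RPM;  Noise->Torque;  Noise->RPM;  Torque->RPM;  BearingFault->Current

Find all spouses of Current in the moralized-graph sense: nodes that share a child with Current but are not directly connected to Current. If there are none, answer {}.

Current has no children, so it has no co-parents. The set is empty.

{}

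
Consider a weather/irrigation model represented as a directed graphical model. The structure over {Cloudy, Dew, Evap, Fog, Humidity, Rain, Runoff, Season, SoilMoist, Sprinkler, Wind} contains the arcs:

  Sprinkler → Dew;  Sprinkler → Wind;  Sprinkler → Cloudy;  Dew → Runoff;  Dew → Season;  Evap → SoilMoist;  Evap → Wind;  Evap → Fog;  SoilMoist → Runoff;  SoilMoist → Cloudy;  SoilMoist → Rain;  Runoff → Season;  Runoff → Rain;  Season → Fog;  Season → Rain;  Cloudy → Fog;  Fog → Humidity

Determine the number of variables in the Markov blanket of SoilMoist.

7

SoilMoist's parents: Evap.
SoilMoist's children: Cloudy, Rain, Runoff.
For each child, the remaining parents (spouses of SoilMoist):
  Runoff: Dew
  Cloudy: Sprinkler
  Rain: Runoff, Season
MB(SoilMoist) = {Cloudy, Dew, Evap, Rain, Runoff, Season, Sprinkler}, which has 7 nodes.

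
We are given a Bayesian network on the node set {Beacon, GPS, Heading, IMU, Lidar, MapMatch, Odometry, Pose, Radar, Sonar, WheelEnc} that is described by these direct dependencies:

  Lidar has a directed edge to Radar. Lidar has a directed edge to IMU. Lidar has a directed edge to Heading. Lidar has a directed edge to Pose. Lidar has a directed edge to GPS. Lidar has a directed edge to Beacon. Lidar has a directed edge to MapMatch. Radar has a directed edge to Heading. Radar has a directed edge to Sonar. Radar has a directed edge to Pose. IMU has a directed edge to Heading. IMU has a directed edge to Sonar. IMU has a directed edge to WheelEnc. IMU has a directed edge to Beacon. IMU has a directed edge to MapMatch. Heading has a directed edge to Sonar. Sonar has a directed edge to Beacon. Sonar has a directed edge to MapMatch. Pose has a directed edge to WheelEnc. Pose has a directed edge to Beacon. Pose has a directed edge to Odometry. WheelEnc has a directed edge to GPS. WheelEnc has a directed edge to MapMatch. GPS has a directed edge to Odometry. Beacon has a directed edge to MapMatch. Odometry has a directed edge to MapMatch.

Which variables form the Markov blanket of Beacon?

{IMU, Lidar, MapMatch, Odometry, Pose, Sonar, WheelEnc}

By definition, MB(Beacon) is built from Beacon's parents, Beacon's children, and the co-parents of Beacon.
Ch(Beacon) = {MapMatch}.
Beacon's parents: IMU, Lidar, Pose, Sonar.
For each child, the remaining parents (spouses of Beacon):
  MapMatch: IMU, Lidar, Odometry, Sonar, WheelEnc
So the Markov blanket of Beacon is {IMU, Lidar, MapMatch, Odometry, Pose, Sonar, WheelEnc}.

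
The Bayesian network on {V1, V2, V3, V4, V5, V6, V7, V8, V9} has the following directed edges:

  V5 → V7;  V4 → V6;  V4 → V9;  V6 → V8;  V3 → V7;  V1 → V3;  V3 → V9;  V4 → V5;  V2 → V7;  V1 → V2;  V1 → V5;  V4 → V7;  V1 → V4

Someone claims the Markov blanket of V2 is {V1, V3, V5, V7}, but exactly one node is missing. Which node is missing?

The Markov blanket of a node is its parents, its children, and the other parents of its children.
V2 has child V7.
Pa(V2) = {V1}.
Co-parents of V2 (other parents of its children):
  V7: V3, V4, V5
MB(V2) = {V1, V3, V4, V5, V7}.
Comparing with the claimed set, V4 is missing.

V4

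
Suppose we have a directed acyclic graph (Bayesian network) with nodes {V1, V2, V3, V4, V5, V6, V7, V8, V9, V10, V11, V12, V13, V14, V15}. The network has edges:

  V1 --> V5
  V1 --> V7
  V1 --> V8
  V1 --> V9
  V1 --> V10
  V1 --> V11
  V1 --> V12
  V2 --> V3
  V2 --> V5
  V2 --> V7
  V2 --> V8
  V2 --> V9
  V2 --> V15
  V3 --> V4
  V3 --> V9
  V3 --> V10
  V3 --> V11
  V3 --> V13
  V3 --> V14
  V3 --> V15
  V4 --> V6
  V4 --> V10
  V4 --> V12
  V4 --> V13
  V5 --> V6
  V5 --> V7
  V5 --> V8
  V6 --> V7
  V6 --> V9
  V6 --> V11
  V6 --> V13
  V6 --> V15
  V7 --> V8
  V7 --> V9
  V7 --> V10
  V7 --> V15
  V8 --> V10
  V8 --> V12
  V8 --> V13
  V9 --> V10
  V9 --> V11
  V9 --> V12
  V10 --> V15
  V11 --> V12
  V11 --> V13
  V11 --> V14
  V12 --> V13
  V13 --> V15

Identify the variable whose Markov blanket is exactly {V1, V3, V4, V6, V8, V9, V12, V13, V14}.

V11

The target node must have every member of {V1, V3, V4, V6, V8, V9, V12, V13, V14} as a parent, child, or co-parent, and no others.
Parents of V11: V1, V3, V6, V9; children: V12, V13, V14; co-parents: V1, V3, V4, V6, V8, V9, V12.
These exactly cover the given set, so the node is V11.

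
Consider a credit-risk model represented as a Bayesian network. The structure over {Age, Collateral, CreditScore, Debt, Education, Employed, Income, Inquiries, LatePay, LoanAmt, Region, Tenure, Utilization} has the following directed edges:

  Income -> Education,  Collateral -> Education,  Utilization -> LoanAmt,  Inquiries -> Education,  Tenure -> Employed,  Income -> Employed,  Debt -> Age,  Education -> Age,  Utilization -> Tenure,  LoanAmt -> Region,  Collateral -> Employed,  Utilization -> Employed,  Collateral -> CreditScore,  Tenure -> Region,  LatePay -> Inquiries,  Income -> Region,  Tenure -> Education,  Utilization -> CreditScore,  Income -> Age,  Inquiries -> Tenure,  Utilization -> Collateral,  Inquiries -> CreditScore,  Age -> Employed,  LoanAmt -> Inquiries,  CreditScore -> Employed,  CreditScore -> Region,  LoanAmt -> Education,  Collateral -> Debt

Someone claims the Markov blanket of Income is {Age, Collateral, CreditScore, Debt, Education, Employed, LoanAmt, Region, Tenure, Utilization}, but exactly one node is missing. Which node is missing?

Parents of Income: none.
Income's children: Age, Education, Employed, Region.
Parents of each child, excluding Income:
  Education: Collateral, Inquiries, LoanAmt, Tenure
  Region: CreditScore, LoanAmt, Tenure
  Age: Debt, Education
  Employed: Age, Collateral, CreditScore, Tenure, Utilization
MB(Income) = {Age, Collateral, CreditScore, Debt, Education, Employed, Inquiries, LoanAmt, Region, Tenure, Utilization}.
Comparing with the claimed set, Inquiries is missing.

Inquiries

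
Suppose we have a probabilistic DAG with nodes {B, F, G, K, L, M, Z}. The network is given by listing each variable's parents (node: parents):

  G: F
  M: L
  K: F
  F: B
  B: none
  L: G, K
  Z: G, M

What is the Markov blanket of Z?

A node's Markov blanket = Pa ∪ Ch ∪ (parents of Ch other than the node itself).
Z has no children.
Z's parents: G, M.
With no children, Z has no spouses; the co-parent set is empty.
So the Markov blanket of Z is {G, M}.

{G, M}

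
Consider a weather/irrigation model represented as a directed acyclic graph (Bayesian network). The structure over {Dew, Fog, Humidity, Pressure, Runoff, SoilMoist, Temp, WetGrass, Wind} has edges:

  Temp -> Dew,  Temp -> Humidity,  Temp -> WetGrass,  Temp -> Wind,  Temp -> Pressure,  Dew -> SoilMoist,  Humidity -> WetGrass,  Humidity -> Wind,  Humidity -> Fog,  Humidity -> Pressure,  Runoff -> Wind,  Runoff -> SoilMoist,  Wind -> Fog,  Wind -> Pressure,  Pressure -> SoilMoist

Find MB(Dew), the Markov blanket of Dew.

{Pressure, Runoff, SoilMoist, Temp}

The Markov blanket of a node is its parents, its children, and the other parents of its children.
Dew has parent Temp.
Dew's children: SoilMoist.
Co-parents of Dew (other parents of its children):
  SoilMoist also has parents Pressure, Runoff.
So the Markov blanket of Dew is {Pressure, Runoff, SoilMoist, Temp}.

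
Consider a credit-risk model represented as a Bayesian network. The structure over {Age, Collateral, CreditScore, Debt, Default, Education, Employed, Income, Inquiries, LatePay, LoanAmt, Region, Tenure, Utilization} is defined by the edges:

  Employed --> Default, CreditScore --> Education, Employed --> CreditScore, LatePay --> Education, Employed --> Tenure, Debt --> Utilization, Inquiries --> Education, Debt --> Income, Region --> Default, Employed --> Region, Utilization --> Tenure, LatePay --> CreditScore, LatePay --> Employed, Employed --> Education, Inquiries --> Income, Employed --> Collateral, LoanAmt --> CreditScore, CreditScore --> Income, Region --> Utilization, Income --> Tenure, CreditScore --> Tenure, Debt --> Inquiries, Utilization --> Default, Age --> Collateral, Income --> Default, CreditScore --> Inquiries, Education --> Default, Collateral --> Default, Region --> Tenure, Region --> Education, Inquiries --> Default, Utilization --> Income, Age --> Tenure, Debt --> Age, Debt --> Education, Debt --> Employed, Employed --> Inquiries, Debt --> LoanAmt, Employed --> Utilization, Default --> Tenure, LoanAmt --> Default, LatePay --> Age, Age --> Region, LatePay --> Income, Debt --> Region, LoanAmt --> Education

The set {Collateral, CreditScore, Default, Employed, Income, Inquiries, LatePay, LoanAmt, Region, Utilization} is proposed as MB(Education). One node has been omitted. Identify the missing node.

Debt

A node's Markov blanket = Pa ∪ Ch ∪ (parents of Ch other than the node itself).
Pa(Education) = {CreditScore, Debt, Employed, Inquiries, LatePay, LoanAmt, Region}.
Education has child Default.
Parents of each child, excluding Education:
  parents(Default) \ {Education} = {Collateral, Employed, Income, Inquiries, LoanAmt, Region, Utilization}.
MB(Education) = {Collateral, CreditScore, Debt, Default, Employed, Income, Inquiries, LatePay, LoanAmt, Region, Utilization}.
Comparing with the claimed set, Debt is missing.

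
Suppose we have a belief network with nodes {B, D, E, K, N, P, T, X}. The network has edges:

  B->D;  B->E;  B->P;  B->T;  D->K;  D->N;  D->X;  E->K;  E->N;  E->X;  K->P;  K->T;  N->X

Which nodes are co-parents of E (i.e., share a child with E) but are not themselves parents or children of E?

{D}

Children of E: K, N, X.
  parents(K) \ {E} = {D}.
  parents(N) \ {E} = {D}.
  X's other parents are D, N.
Excluding nodes already adjacent to E (B, K, N, X), the co-parent-only contribution is {D}.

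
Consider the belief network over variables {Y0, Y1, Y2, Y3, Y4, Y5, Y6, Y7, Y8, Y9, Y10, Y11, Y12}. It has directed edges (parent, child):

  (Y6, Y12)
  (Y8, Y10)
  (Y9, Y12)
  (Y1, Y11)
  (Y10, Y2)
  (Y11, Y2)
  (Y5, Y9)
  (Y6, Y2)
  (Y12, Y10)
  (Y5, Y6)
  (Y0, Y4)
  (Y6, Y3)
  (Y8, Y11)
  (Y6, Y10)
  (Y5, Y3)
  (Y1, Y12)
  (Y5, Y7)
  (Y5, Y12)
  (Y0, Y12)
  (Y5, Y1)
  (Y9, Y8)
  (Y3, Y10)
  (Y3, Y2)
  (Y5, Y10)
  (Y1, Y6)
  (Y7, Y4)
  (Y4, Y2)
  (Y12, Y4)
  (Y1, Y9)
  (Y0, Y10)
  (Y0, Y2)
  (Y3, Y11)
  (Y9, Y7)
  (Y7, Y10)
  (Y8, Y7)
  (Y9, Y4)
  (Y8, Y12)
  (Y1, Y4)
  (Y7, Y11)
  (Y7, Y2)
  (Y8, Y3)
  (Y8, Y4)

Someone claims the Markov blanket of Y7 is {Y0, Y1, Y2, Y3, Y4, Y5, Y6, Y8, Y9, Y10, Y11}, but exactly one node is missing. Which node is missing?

Y7 has children Y2, Y4, Y10, Y11.
Y7's parents: Y5, Y8, Y9.
Parents of each child, excluding Y7:
  Y11: Y1, Y3, Y8
  Y10: Y0, Y3, Y5, Y6, Y8, Y12
  Y4: Y0, Y1, Y8, Y9, Y12
  Y2: Y0, Y3, Y4, Y6, Y10, Y11
MB(Y7) = {Y0, Y1, Y2, Y3, Y4, Y5, Y6, Y8, Y9, Y10, Y11, Y12}.
Comparing with the claimed set, Y12 is missing.

Y12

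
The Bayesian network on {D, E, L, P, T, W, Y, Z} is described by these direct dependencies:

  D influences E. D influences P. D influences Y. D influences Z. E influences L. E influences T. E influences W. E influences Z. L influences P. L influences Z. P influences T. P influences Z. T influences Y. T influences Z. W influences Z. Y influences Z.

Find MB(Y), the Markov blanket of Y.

{D, E, L, P, T, W, Z}

Recall MB(v) = parents ∪ children ∪ spouses, where spouses are the other parents of v's children.
Y has parents D, T.
Children of Y: Z.
Other parents of Y's children:
  Z also has parents D, E, L, P, T, W.
Taking the union gives {D, E, L, P, T, W, Z}.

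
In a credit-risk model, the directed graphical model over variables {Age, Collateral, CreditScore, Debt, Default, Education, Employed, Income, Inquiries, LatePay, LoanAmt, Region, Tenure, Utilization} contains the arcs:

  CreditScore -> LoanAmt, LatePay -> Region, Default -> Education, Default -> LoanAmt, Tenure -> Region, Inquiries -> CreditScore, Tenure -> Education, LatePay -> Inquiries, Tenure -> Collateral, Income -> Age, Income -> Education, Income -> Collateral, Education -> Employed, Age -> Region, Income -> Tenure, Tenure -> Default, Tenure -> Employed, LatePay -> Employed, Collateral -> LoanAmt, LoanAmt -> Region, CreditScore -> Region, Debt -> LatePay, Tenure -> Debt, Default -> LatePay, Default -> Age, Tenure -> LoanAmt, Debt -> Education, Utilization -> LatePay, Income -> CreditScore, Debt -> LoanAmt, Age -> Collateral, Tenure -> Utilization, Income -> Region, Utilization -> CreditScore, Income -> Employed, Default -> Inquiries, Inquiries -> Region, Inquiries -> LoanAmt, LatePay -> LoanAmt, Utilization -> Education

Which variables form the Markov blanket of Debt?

{Collateral, CreditScore, Default, Education, Income, Inquiries, LatePay, LoanAmt, Tenure, Utilization}

Parents of Debt: Tenure.
Debt has children Education, LatePay, LoanAmt.
Parents of each child, excluding Debt:
  Education: Default, Income, Tenure, Utilization
  LatePay: Default, Utilization
  LoanAmt: Collateral, CreditScore, Default, Inquiries, LatePay, Tenure
MB(Debt) = {Collateral, CreditScore, Default, Education, Income, Inquiries, LatePay, LoanAmt, Tenure, Utilization}.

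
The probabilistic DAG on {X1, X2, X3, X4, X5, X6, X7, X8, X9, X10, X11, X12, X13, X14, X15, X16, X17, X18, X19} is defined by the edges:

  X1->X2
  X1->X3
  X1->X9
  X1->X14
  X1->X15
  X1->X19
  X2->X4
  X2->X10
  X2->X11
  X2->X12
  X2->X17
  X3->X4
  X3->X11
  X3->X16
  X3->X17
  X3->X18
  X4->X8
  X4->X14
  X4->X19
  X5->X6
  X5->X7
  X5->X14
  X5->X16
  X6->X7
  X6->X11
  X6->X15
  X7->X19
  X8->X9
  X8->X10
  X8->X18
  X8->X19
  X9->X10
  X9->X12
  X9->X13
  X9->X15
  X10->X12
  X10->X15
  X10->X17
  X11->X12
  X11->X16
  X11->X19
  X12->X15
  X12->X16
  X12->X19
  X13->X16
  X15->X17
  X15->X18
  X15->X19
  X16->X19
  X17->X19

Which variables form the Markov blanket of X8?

{X1, X2, X3, X4, X7, X9, X10, X11, X12, X15, X16, X17, X18, X19}

X8's children: X9, X10, X18, X19.
Pa(X8) = {X4}.
Other parents of X8's children:
  parents(X9) \ {X8} = {X1}.
  X10 also has parents X2, X9.
  parents(X18) \ {X8} = {X3, X15}.
  X19 also has parents X1, X4, X7, X11, X12, X15, X16, X17.
MB(X8) = {X1, X2, X3, X4, X7, X9, X10, X11, X12, X15, X16, X17, X18, X19}.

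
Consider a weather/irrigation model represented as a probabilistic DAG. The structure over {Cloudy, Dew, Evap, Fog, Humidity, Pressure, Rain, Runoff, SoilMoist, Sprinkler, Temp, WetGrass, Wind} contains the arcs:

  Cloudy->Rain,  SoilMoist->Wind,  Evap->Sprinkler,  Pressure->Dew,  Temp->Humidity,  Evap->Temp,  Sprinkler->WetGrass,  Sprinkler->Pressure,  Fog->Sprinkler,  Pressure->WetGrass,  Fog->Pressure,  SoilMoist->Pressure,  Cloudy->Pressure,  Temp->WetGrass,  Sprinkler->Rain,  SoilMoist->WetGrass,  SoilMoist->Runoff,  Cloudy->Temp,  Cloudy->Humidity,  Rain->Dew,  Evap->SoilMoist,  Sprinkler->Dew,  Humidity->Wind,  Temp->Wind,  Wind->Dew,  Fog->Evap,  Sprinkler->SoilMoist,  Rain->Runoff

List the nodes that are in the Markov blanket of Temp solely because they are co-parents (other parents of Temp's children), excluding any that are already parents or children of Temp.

Children of Temp: Humidity, WetGrass, Wind.
  Humidity: Cloudy
  WetGrass: Pressure, SoilMoist, Sprinkler
  Wind: Humidity, SoilMoist
Excluding nodes already adjacent to Temp (Cloudy, Evap, Humidity, WetGrass, Wind), the co-parent-only contribution is {Pressure, SoilMoist, Sprinkler}.

{Pressure, SoilMoist, Sprinkler}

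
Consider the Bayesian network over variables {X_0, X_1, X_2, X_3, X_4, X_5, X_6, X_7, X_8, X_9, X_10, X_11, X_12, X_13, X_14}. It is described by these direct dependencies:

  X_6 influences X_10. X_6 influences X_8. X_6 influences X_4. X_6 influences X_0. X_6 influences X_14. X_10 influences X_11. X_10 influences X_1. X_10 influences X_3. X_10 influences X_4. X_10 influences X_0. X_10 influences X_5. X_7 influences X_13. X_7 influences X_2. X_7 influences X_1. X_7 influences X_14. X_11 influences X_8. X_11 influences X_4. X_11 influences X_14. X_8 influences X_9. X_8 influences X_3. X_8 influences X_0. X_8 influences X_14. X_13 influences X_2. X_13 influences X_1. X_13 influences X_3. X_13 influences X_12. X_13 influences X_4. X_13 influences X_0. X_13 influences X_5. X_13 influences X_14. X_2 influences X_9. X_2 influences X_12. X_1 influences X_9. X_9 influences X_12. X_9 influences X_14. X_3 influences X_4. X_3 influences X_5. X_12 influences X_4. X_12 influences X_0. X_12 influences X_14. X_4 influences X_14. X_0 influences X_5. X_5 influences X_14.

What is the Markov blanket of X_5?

{X_0, X_3, X_4, X_6, X_7, X_8, X_9, X_10, X_11, X_12, X_13, X_14}

Pa(X_5) = {X_0, X_3, X_10, X_13}.
Ch(X_5) = {X_14}.
Other parents of X_5's children:
  X_14: X_4, X_6, X_7, X_8, X_9, X_11, X_12, X_13
Taking the union gives {X_0, X_3, X_4, X_6, X_7, X_8, X_9, X_10, X_11, X_12, X_13, X_14}.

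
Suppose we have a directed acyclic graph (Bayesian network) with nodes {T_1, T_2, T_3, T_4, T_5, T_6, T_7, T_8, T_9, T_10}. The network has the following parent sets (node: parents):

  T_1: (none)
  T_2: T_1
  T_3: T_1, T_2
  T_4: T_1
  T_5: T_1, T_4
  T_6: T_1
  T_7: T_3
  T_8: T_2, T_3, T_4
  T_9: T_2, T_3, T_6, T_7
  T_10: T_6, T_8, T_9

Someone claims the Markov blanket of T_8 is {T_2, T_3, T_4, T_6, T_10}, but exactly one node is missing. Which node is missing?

T_9

Recall MB(v) = parents ∪ children ∪ spouses, where spouses are the other parents of v's children.
T_8's children: T_10.
Pa(T_8) = {T_2, T_3, T_4}.
Parents of each child, excluding T_8:
  T_10: T_6, T_9
MB(T_8) = {T_2, T_3, T_4, T_6, T_9, T_10}.
Comparing with the claimed set, T_9 is missing.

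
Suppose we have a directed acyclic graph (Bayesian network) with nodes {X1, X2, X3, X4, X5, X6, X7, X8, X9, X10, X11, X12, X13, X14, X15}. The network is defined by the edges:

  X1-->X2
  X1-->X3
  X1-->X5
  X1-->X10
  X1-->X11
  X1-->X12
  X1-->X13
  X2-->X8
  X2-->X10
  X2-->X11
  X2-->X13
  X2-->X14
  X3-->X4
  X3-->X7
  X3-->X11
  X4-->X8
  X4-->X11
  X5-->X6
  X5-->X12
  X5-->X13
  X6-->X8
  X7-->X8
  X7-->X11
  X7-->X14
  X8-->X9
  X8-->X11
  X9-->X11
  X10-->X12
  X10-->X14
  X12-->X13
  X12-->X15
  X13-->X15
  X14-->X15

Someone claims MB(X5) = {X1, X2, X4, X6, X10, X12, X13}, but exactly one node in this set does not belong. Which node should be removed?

A node's Markov blanket = Pa ∪ Ch ∪ (parents of Ch other than the node itself).
X5's children: X6, X12, X13.
Parents of X5: X1.
Other parents of X5's children:
  X6 has no other parent.
  X12 also has parents X1, X10.
  X13 also has parents X1, X2, X12.
MB(X5) = {X1, X2, X6, X10, X12, X13}.
X4 is neither a parent, child, nor co-parent of X5, so it does not belong.

X4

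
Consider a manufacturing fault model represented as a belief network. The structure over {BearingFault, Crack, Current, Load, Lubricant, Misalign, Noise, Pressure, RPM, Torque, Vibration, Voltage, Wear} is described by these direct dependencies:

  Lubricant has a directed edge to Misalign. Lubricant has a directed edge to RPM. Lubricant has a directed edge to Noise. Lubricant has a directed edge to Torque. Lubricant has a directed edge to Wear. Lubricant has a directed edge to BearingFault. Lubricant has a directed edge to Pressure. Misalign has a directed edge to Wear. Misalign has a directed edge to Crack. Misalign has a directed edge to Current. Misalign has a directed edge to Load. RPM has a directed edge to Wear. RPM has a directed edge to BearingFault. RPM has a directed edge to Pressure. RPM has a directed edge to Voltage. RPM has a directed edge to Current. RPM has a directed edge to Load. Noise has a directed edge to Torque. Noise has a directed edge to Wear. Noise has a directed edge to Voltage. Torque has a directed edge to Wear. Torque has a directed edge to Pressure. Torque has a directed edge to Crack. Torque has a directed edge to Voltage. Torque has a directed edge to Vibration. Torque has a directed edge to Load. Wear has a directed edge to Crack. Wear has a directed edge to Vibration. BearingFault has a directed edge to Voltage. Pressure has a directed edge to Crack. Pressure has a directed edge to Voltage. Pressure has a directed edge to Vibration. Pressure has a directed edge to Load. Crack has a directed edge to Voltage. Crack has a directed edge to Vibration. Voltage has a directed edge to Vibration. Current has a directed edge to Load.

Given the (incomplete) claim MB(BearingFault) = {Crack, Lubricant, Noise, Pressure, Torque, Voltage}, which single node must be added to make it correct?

RPM

A node's Markov blanket = Pa ∪ Ch ∪ (parents of Ch other than the node itself).
BearingFault has child Voltage.
Parents of BearingFault: Lubricant, RPM.
Parents of each child, excluding BearingFault:
  Voltage: Crack, Noise, Pressure, RPM, Torque
MB(BearingFault) = {Crack, Lubricant, Noise, Pressure, RPM, Torque, Voltage}.
Comparing with the claimed set, RPM is missing.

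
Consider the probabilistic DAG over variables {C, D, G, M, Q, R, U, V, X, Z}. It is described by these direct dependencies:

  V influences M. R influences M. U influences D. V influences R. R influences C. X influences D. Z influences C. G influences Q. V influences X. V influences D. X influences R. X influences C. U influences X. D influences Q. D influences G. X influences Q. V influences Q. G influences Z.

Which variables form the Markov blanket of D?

{G, Q, U, V, X}

The Markov blanket of a node is its parents, its children, and the other parents of its children.
Pa(D) = {U, V, X}.
D's children: G, Q.
Parents of each child, excluding D:
  G: no additional parents.
  Q also has parents G, V, X.
Union: {U, V, X} ∪ {G, Q} ∪ {G, V, X} = {G, Q, U, V, X}.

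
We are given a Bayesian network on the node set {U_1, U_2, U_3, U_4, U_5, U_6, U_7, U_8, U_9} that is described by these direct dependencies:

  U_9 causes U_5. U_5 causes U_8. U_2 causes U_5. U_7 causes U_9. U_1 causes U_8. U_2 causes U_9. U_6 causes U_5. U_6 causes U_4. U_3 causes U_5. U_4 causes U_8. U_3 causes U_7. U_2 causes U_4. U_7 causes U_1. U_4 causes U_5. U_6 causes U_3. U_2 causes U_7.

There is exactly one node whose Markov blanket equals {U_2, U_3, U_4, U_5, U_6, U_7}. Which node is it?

The target node must have every member of {U_2, U_3, U_4, U_5, U_6, U_7} as a parent, child, or co-parent, and no others.
Parents of U_9: U_2, U_7; children: U_5; co-parents: U_2, U_3, U_4, U_6.
These exactly cover the given set, so the node is U_9.

U_9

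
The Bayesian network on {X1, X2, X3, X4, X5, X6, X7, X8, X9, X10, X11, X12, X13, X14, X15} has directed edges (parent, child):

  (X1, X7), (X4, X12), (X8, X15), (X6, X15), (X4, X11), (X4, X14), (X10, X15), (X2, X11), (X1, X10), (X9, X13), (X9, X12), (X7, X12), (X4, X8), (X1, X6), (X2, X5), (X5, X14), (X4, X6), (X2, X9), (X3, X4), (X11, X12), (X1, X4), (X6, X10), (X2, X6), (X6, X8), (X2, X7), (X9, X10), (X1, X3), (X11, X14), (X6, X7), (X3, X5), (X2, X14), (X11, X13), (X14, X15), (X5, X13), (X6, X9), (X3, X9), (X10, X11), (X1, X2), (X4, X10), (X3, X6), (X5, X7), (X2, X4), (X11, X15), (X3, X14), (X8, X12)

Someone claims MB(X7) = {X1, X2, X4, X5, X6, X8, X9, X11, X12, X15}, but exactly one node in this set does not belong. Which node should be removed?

X15

Pa(X7) = {X1, X2, X5, X6}.
X7's children: X12.
Co-parents of X7 (other parents of its children):
  X12: X4, X8, X9, X11
MB(X7) = {X1, X2, X4, X5, X6, X8, X9, X11, X12}.
X15 is neither a parent, child, nor co-parent of X7, so it does not belong.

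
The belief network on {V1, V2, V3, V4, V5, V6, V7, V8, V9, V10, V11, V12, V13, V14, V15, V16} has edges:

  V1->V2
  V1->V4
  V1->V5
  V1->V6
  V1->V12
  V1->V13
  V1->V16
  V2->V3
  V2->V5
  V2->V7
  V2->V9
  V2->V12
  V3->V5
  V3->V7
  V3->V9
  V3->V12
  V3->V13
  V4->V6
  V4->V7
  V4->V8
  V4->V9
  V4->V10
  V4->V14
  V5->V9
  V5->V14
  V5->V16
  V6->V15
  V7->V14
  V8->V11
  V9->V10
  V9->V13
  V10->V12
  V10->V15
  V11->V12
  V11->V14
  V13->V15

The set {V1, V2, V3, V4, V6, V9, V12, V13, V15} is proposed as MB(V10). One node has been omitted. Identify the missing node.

By definition, MB(V10) is built from V10's parents, V10's children, and the co-parents of V10.
V10 has parents V4, V9.
V10 has children V12, V15.
Co-parents of V10 (other parents of its children):
  V12: V1, V2, V3, V11
  V15: V6, V13
MB(V10) = {V1, V2, V3, V4, V6, V9, V11, V12, V13, V15}.
Comparing with the claimed set, V11 is missing.

V11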